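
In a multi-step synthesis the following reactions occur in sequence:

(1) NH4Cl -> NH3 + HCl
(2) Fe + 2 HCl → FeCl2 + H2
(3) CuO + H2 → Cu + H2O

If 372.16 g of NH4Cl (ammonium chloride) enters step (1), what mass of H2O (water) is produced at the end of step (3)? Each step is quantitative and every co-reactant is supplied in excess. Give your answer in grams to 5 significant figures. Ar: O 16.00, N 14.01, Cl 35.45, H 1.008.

M(NH4Cl) = 14.01 + 4(1.008) + 35.45 = 53.492 g/mol.
M(H2O) = 2(1.008) + 16.00 = 18.016 g/mol.
n(NH4Cl) = 372.16 / 53.492 = 6.95730 mol.
Reaction (1): NH4Cl→HCl ratio 1:1 ⇒ n(HCl) = 6.95730 mol.
Reaction (2): HCl→H2 ratio 2:1 ⇒ n(H2) = 3.47865 mol.
Reaction (3): H2→H2O ratio 1:1 ⇒ n(H2O) = 3.47865 mol.
Mass of H2O = 3.47865 × 18.016 = 62.6714 g.

62.671 g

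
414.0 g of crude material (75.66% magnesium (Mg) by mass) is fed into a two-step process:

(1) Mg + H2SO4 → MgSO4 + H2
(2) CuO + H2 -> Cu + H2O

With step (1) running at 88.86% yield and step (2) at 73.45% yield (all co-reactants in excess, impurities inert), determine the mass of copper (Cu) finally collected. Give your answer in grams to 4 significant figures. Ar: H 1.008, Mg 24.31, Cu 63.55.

Pure Mg = 414.0 × 0.7566 = 313.23 g.
M(Mg) = 24.31 g/mol.
M(Cu) = 63.55 g/mol.
n(Mg) = 313.23 / 24.31 = 12.885 mol.
Step 1 (Mg:H2 = 1:1): theoretical n(H2) = 12.885 mol; at 88.86% yield, n(H2) = 11.450 mol.
Step 2 (H2:Cu = 1:1): theoretical n(Cu) = 11.450 mol, so theoretical mass = 11.450 × 63.55 = 727.62 g.
At 73.45% yield, actual mass of Cu = 727.62 × 0.7345 = 534.44 g.

534.4 g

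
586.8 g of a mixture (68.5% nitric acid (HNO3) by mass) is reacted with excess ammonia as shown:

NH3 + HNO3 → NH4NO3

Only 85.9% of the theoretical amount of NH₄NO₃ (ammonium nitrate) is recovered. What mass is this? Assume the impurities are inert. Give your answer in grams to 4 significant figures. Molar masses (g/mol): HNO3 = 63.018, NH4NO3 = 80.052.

Pure HNO3 available = 586.8 g × 0.685 = 401.96 g.
n(HNO3) = 401.96 g / 63.018 g/mol = 6.3785 mol.
From the equation the HNO3:NH4NO3 mole ratio is 1:1, so n(NH4NO3) = 6.3785 × 1/1 = 6.3785 mol.
Mass of NH4NO3 = 6.3785 mol × 80.052 g/mol = 510.61 g.
Actual mass collected = 510.61 g × 0.859 = 438.61 g.

438.6 g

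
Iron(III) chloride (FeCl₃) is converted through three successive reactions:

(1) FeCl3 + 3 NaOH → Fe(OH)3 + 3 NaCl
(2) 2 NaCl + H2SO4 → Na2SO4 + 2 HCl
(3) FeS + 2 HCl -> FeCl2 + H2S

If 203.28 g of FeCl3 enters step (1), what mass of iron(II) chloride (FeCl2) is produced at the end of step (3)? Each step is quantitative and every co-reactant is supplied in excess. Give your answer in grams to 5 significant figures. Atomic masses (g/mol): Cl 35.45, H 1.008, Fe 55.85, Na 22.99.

M(FeCl3) = 55.85 + 3(35.45) = 162.20 g/mol.
M(FeCl2) = 55.85 + 2(35.45) = 126.75 g/mol.
n(FeCl3) = 203.28 / 162.20 = 1.25327 mol.
Reaction (1): FeCl3→NaCl ratio 1:3 ⇒ n(NaCl) = 3.75980 mol.
Reaction (2): NaCl→HCl ratio 2:2 ⇒ n(HCl) = 3.75980 mol.
Reaction (3): HCl→FeCl2 ratio 2:1 ⇒ n(FeCl2) = 1.87990 mol.
Mass of FeCl2 = 1.87990 × 126.75 = 238.277 g.

238.28 g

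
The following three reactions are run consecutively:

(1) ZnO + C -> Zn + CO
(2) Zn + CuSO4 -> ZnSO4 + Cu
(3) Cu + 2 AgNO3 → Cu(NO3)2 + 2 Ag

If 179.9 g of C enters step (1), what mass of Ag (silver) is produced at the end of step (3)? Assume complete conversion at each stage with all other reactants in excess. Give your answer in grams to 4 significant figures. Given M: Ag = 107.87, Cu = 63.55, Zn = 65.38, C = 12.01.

3232 g

n(C) = 179.9 / 12.01 = 14.979 mol.
Reaction (1): C→Zn ratio 1:1 ⇒ n(Zn) = 14.979 mol.
Reaction (2): Zn→Cu ratio 1:1 ⇒ n(Cu) = 14.979 mol.
Reaction (3): Cu→Ag ratio 1:2 ⇒ n(Ag) = 29.958 mol.
Mass of Ag = 29.958 × 107.87 = 3231.6 g.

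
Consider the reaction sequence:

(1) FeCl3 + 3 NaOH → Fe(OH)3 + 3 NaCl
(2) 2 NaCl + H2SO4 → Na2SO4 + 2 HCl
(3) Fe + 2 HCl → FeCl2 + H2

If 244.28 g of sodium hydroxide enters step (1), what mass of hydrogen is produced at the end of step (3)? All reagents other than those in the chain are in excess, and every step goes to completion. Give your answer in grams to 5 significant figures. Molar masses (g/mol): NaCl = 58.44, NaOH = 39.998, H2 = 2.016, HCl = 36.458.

6.1562 g

n(NaOH) = 244.28 / 39.998 = 6.10731 mol.
Reaction (1): NaOH→NaCl ratio 3:3 ⇒ n(NaCl) = 6.10731 mol.
Reaction (2): NaCl→HCl ratio 2:2 ⇒ n(HCl) = 6.10731 mol.
Reaction (3): HCl→H2 ratio 2:1 ⇒ n(H2) = 3.05365 mol.
Mass of H2 = 3.05365 × 2.016 = 6.15616 g.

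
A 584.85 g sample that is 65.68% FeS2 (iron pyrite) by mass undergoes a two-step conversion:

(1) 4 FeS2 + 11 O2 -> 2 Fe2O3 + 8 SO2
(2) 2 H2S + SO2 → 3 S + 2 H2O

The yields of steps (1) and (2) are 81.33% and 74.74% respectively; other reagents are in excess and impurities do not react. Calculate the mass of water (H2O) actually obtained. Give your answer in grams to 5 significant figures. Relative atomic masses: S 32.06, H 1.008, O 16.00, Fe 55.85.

140.26 g

Pure FeS2 = 584.85 × 0.6568 = 384.129 g.
M(FeS2) = 55.85 + 2(32.06) = 119.97 g/mol.
M(H2O) = 2(1.008) + 16.00 = 18.016 g/mol.
n(FeS2) = 384.129 / 119.97 = 3.20188 mol.
Step 1 (FeS2:SO2 = 4:8): theoretical n(SO2) = 6.40376 mol; at 81.33% yield, n(SO2) = 5.20818 mol.
Step 2 (SO2:H2O = 1:2): theoretical n(H2O) = 10.4164 mol, so theoretical mass = 10.4164 × 18.016 = 187.661 g.
At 74.74% yield, actual mass of H2O = 187.661 × 0.7474 = 140.258 g.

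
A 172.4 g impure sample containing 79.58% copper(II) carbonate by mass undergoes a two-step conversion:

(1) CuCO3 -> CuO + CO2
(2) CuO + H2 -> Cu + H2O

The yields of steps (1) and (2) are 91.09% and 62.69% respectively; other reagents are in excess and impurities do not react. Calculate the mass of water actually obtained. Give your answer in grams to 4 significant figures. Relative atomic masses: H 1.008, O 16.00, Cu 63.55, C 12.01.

Pure CuCO3 = 172.4 × 0.7958 = 137.20 g.
M(CuCO3) = 63.55 + 12.01 + 3(16.00) = 123.56 g/mol.
M(H2O) = 2(1.008) + 16.00 = 18.016 g/mol.
n(CuCO3) = 137.20 / 123.56 = 1.1104 mol.
Step 1 (CuCO3:CuO = 1:1): theoretical n(CuO) = 1.1104 mol; at 91.09% yield, n(CuO) = 1.0114 mol.
Step 2 (CuO:H2O = 1:1): theoretical n(H2O) = 1.0114 mol, so theoretical mass = 1.0114 × 18.016 = 18.222 g.
At 62.69% yield, actual mass of H2O = 18.222 × 0.6269 = 11.423 g.

11.42 g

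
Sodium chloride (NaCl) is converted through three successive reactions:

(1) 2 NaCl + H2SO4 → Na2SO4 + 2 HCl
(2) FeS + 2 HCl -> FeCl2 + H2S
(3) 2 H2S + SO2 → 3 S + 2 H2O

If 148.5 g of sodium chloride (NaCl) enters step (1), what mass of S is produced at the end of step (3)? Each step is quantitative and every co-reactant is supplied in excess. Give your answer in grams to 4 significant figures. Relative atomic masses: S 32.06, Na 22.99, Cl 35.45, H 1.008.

61.10 g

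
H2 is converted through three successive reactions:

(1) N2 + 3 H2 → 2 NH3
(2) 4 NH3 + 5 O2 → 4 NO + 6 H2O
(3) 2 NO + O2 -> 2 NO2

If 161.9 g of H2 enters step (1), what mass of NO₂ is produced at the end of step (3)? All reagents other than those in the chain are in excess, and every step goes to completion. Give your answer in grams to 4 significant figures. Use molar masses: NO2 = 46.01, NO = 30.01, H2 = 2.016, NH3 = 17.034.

n(H2) = 161.9 / 2.016 = 80.308 mol.
Reaction (1): H2→NH3 ratio 3:2 ⇒ n(NH3) = 53.538 mol.
Reaction (2): NH3→NO ratio 4:4 ⇒ n(NO) = 53.538 mol.
Reaction (3): NO→NO2 ratio 2:2 ⇒ n(NO2) = 53.538 mol.
Mass of NO2 = 53.538 × 46.01 = 2463.3 g.

2463 g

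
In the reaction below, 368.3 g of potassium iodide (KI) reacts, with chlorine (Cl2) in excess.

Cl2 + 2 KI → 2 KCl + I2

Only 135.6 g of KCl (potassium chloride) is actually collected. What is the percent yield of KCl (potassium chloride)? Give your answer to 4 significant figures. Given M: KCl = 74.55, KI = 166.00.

81.98 %

n(KI) = 368.30 g / 166.00 g/mol = 2.2187 mol.
From the equation the KI:KCl mole ratio is 2:2, so n(KCl) = 2.2187 × 2/2 = 2.2187 mol.
Mass of KCl = 2.2187 mol × 74.55 g/mol = 165.40 g.
This is the theoretical yield. Percent yield = 135.6 g / 165.40 g × 100% = 81.982%.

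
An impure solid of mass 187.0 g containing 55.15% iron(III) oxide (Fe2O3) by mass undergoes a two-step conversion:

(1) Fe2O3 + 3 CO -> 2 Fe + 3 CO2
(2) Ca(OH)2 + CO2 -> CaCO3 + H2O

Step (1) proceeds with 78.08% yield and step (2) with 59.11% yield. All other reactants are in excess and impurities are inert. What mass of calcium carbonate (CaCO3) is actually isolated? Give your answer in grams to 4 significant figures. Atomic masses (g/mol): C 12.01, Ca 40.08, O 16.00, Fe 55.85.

89.49 g

Pure Fe2O3 = 187.0 × 0.5515 = 103.13 g.
M(Fe2O3) = 2(55.85) + 3(16.00) = 159.70 g/mol.
M(CaCO3) = 40.08 + 12.01 + 3(16.00) = 100.09 g/mol.
n(Fe2O3) = 103.13 / 159.70 = 0.64578 mol.
Step 1 (Fe2O3:CO2 = 1:3): theoretical n(CO2) = 1.9373 mol; at 78.08% yield, n(CO2) = 1.5127 mol.
Step 2 (CO2:CaCO3 = 1:1): theoretical n(CaCO3) = 1.5127 mol, so theoretical mass = 1.5127 × 100.09 = 151.40 g.
At 59.11% yield, actual mass of CaCO3 = 151.40 × 0.5911 = 89.494 g.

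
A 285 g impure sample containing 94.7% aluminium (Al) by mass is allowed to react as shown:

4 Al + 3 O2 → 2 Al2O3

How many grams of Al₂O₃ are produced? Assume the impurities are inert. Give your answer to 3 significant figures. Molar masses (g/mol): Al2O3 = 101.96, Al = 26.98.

Mass of pure Al = 285 g × 0.947 = 269.9 g.
n(Al) = 269.9 g / 26.98 g/mol = 10.00 mol.
From the equation the Al:Al2O3 mole ratio is 4:2, so n(Al2O3) = 10.00 × 2/4 = 5.002 mol.
Mass of Al2O3 = 5.002 mol × 101.96 g/mol = 510.0 g.

510 g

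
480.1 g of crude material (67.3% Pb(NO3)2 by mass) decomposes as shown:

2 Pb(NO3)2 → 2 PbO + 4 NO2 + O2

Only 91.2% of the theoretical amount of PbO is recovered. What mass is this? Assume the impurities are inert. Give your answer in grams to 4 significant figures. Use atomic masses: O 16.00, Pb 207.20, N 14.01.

198.6 g

Pure Pb(NO3)2 available = 480.1 g × 0.673 = 323.11 g.
M(Pb(NO3)2) = 207.20 + 2(14.01) + 6(16.00) = 331.22 g/mol.
M(PbO) = 207.20 + 16.00 = 223.20 g/mol.
n(Pb(NO3)2) = 323.11 g / 331.22 g/mol = 0.97551 mol.
From the equation the Pb(NO3)2:PbO mole ratio is 2:2, so n(PbO) = 0.97551 × 2/2 = 0.97551 mol.
Mass of PbO = 0.97551 mol × 223.20 g/mol = 217.73 g.
Actual mass collected = 217.73 g × 0.912 = 198.57 g.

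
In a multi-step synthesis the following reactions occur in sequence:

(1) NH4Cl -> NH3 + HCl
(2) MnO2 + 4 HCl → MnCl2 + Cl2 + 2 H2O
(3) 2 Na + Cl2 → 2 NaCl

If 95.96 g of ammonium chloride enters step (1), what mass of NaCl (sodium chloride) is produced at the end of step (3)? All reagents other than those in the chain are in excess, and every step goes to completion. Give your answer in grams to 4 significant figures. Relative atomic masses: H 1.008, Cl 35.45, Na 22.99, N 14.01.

M(NH4Cl) = 14.01 + 4(1.008) + 35.45 = 53.492 g/mol.
M(NaCl) = 22.99 + 35.45 = 58.44 g/mol.
n(NH4Cl) = 95.96 / 53.492 = 1.7939 mol.
Reaction (1): NH4Cl→HCl ratio 1:1 ⇒ n(HCl) = 1.7939 mol.
Reaction (2): HCl→Cl2 ratio 4:1 ⇒ n(Cl2) = 0.44848 mol.
Reaction (3): Cl2→NaCl ratio 1:2 ⇒ n(NaCl) = 0.89696 mol.
Mass of NaCl = 0.89696 × 58.44 = 52.418 g.

52.42 g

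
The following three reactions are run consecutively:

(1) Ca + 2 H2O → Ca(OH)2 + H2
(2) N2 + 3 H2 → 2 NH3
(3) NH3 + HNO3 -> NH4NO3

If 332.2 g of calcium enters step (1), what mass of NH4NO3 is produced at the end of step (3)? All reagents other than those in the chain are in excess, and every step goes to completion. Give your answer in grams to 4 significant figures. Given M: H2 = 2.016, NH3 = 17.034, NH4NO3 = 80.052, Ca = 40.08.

442.3 g

n(Ca) = 332.2 / 40.08 = 8.2884 mol.
Reaction (1): Ca→H2 ratio 1:1 ⇒ n(H2) = 8.2884 mol.
Reaction (2): H2→NH3 ratio 3:2 ⇒ n(NH3) = 5.5256 mol.
Reaction (3): NH3→NH4NO3 ratio 1:1 ⇒ n(NH4NO3) = 5.5256 mol.
Mass of NH4NO3 = 5.5256 × 80.052 = 442.34 g.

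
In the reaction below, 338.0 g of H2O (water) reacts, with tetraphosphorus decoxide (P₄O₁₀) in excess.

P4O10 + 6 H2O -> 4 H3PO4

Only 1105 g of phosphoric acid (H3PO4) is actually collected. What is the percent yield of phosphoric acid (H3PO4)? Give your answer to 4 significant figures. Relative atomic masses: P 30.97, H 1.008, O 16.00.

90.16 %

M(H2O) = 2(1.008) + 16.00 = 18.016 g/mol.
M(H3PO4) = 3(1.008) + 30.97 + 4(16.00) = 97.994 g/mol.
n(H2O) = 338.00 g / 18.016 g/mol = 18.761 mol.
From the equation the H2O:H3PO4 mole ratio is 6:4, so n(H3PO4) = 18.761 × 4/6 = 12.507 mol.
Mass of H3PO4 = 12.507 mol × 97.994 g/mol = 1225.7 g.
This is the theoretical yield. Percent yield = 1105 g / 1225.7 g × 100% = 90.156%.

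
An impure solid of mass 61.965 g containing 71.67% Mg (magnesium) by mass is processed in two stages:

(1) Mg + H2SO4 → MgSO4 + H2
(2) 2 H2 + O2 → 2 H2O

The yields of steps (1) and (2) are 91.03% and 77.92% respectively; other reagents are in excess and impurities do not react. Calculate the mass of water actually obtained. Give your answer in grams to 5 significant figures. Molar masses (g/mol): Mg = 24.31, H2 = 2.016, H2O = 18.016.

Pure Mg = 61.965 × 0.7167 = 44.4103 g.
n(Mg) = 44.4103 / 24.31 = 1.82683 mol.
Step 1 (Mg:H2 = 1:1): theoretical n(H2) = 1.82683 mol; at 91.03% yield, n(H2) = 1.66297 mol.
Step 2 (H2:H2O = 2:2): theoretical n(H2O) = 1.66297 mol, so theoretical mass = 1.66297 × 18.016 = 29.9600 g.
At 77.92% yield, actual mass of H2O = 29.9600 × 0.7792 = 23.3448 g.

23.345 g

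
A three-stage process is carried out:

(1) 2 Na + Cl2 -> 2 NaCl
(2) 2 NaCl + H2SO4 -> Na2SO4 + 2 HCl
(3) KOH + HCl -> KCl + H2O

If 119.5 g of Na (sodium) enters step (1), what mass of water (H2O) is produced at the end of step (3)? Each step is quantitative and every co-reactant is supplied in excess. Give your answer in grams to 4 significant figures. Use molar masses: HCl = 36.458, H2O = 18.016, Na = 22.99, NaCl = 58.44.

93.65 g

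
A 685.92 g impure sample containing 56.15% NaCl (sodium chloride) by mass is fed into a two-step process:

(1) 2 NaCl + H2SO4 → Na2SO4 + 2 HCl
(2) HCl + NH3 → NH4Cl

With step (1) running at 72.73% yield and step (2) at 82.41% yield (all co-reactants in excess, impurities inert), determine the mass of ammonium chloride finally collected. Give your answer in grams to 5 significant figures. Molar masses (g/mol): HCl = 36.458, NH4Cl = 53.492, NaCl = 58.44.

211.30 g

Pure NaCl = 685.92 × 0.5615 = 385.144 g.
n(NaCl) = 385.144 / 58.44 = 6.59042 mol.
Step 1 (NaCl:HCl = 2:2): theoretical n(HCl) = 6.59042 mol; at 72.73% yield, n(HCl) = 4.79321 mol.
Step 2 (HCl:NH4Cl = 1:1): theoretical n(NH4Cl) = 4.79321 mol, so theoretical mass = 4.79321 × 53.492 = 256.398 g.
At 82.41% yield, actual mass of NH4Cl = 256.398 × 0.8241 = 211.298 g.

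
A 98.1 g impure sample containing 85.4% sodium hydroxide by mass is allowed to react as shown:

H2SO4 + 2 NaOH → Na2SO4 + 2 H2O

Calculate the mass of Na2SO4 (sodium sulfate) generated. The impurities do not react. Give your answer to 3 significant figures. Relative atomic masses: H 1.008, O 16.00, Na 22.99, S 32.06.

149 g

Mass of pure NaOH = 98.1 g × 0.854 = 83.78 g.
M(NaOH) = 22.99 + 16.00 + 1.008 = 39.998 g/mol.
M(Na2SO4) = 2(22.99) + 32.06 + 4(16.00) = 142.04 g/mol.
n(NaOH) = 83.78 g / 39.998 g/mol = 2.095 mol.
From the equation the NaOH:Na2SO4 mole ratio is 2:1, so n(Na2SO4) = 2.095 × 1/2 = 1.047 mol.
Mass of Na2SO4 = 1.047 mol × 142.04 g/mol = 148.8 g.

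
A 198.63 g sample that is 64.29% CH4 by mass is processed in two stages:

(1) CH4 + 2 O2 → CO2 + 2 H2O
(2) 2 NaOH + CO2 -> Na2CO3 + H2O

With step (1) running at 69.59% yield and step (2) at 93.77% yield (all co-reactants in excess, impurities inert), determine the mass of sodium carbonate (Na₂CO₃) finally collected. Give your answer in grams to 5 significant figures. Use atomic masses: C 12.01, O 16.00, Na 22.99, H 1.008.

550.56 g

Pure CH4 = 198.63 × 0.6429 = 127.699 g.
M(CH4) = 12.01 + 4(1.008) = 16.042 g/mol.
M(Na2CO3) = 2(22.99) + 12.01 + 3(16.00) = 105.99 g/mol.
n(CH4) = 127.699 / 16.042 = 7.96031 mol.
Step 1 (CH4:CO2 = 1:1): theoretical n(CO2) = 7.96031 mol; at 69.59% yield, n(CO2) = 5.53958 mol.
Step 2 (CO2:Na2CO3 = 1:1): theoretical n(Na2CO3) = 5.53958 mol, so theoretical mass = 5.53958 × 105.99 = 587.140 g.
At 93.77% yield, actual mass of Na2CO3 = 587.140 × 0.9377 = 550.561 g.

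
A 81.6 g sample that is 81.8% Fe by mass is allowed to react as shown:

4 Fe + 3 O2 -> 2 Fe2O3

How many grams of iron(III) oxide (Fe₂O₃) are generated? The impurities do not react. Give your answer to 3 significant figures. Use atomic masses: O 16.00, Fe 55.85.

Mass of pure Fe = 81.6 g × 0.818 = 66.75 g.
M(Fe) = 55.85 g/mol.
M(Fe2O3) = 2(55.85) + 3(16.00) = 159.70 g/mol.
n(Fe) = 66.75 g / 55.85 g/mol = 1.195 mol.
From the equation the Fe:Fe2O3 mole ratio is 4:2, so n(Fe2O3) = 1.195 × 2/4 = 0.5976 mol.
Mass of Fe2O3 = 0.5976 mol × 159.70 g/mol = 95.43 g.

95.4 g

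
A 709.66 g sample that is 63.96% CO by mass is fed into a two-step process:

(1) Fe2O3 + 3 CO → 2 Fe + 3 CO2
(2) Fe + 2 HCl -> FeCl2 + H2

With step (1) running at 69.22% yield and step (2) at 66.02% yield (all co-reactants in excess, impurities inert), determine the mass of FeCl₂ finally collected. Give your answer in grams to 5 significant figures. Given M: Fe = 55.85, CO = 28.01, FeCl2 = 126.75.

625.76 g

Pure CO = 709.66 × 0.6396 = 453.899 g.
n(CO) = 453.899 / 28.01 = 16.2049 mol.
Step 1 (CO:Fe = 3:2): theoretical n(Fe) = 10.8032 mol; at 69.22% yield, n(Fe) = 7.47801 mol.
Step 2 (Fe:FeCl2 = 1:1): theoretical n(FeCl2) = 7.47801 mol, so theoretical mass = 7.47801 × 126.75 = 947.838 g.
At 66.02% yield, actual mass of FeCl2 = 947.838 × 0.6602 = 625.762 g.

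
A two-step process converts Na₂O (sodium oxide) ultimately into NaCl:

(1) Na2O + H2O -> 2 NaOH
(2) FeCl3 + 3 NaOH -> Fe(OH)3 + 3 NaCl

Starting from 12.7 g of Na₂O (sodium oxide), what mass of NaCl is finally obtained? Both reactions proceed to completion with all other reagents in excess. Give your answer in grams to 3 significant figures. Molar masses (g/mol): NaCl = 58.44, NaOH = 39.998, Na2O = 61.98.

n(Na2O) = 12.70 / 61.98 = 0.2049 mol.
Step 1 gives a 1:2 ratio of Na2O to NaOH, so n(NaOH) = 0.4098 mol.
In step 2 the NaOH:NaCl ratio is 3:3, so n(NaCl) = 0.4098 mol.
Mass of NaCl = 0.4098 × 58.44 = 23.95 g.

23.9 g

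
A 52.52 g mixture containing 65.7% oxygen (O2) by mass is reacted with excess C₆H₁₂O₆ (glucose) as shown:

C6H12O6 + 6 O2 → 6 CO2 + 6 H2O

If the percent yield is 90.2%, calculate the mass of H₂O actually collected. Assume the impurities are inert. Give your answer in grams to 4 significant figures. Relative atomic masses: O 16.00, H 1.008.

17.52 g

Pure O2 available = 52.52 g × 0.657 = 34.506 g.
M(O2) = 2(16.00) = 32.00 g/mol.
M(H2O) = 2(1.008) + 16.00 = 18.016 g/mol.
n(O2) = 34.506 g / 32.00 g/mol = 1.0783 mol.
From the equation the O2:H2O mole ratio is 6:6, so n(H2O) = 1.0783 × 6/6 = 1.0783 mol.
Mass of H2O = 1.0783 mol × 18.016 g/mol = 19.427 g.
Actual mass collected = 19.427 g × 0.902 = 17.523 g.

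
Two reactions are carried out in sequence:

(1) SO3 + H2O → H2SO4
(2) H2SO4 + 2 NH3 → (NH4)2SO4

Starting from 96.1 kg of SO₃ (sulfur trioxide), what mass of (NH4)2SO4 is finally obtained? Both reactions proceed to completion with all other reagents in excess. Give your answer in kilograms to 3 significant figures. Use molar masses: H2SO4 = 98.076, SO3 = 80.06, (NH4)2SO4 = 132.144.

159 kg

96.1 kg = 96100 g.
n(SO3) = 96100 / 80.06 = 1200 mol.
Step 1 gives a 1:1 ratio of SO3 to H2SO4, so n(H2SO4) = 1200 mol.
In step 2 the H2SO4:(NH4)2SO4 ratio is 1:1, so n((NH4)2SO4) = 1200 mol.
Mass of (NH4)2SO4 = 1200 × 132.144 = 158600 g = 159 kg.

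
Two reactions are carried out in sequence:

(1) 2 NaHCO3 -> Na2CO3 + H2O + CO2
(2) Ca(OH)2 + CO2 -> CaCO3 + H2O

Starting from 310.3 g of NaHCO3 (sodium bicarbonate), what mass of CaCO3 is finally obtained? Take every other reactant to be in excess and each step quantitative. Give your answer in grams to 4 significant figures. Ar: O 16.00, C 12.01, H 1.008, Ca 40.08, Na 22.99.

M(NaHCO3) = 22.99 + 1.008 + 12.01 + 3(16.00) = 84.008 g/mol.
M(CaCO3) = 40.08 + 12.01 + 3(16.00) = 100.09 g/mol.
n(NaHCO3) = 310.30 / 84.008 = 3.6937 mol.
Step 1 gives a 2:1 ratio of NaHCO3 to CO2, so n(CO2) = 1.8468 mol.
In step 2 the CO2:CaCO3 ratio is 1:1, so n(CaCO3) = 1.8468 mol.
Mass of CaCO3 = 1.8468 × 100.09 = 184.85 g.

184.9 g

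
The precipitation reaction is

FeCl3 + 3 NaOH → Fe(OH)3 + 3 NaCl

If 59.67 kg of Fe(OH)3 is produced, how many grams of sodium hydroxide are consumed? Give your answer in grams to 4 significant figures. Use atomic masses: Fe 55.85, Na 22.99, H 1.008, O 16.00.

M(Fe(OH)3) = 55.85 + 3(16.00) + 3(1.008) = 106.874 g/mol.
M(NaOH) = 22.99 + 16.00 + 1.008 = 39.998 g/mol.
Convert: 59.67 kg = 59670 g.
n(Fe(OH)3) = 59670 g / 106.874 g/mol = 558.32 mol.
From the equation the Fe(OH)3:NaOH mole ratio is 1:3, so n(NaOH) = 558.32 × 3/1 = 1675.0 mol.
Mass of NaOH = 1675.0 mol × 39.998 g/mol = 66995 g.

67000 g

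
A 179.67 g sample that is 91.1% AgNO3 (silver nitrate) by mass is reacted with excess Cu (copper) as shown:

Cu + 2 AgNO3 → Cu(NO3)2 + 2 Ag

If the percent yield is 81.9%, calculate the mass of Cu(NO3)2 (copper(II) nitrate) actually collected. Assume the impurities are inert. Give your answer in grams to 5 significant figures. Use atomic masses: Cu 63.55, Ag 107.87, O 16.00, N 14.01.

Pure AgNO3 available = 179.67 g × 0.911 = 163.679 g.
M(AgNO3) = 107.87 + 14.01 + 3(16.00) = 169.88 g/mol.
M(Cu(NO3)2) = 63.55 + 2(14.01) + 6(16.00) = 187.57 g/mol.
n(AgNO3) = 163.679 g / 169.88 g/mol = 0.963500 mol.
From the equation the AgNO3:Cu(NO3)2 mole ratio is 2:1, so n(Cu(NO3)2) = 0.963500 × 1/2 = 0.481750 mol.
Mass of Cu(NO3)2 = 0.481750 mol × 187.57 g/mol = 90.3618 g.
Actual mass collected = 90.3618 g × 0.819 = 74.0063 g.

74.006 g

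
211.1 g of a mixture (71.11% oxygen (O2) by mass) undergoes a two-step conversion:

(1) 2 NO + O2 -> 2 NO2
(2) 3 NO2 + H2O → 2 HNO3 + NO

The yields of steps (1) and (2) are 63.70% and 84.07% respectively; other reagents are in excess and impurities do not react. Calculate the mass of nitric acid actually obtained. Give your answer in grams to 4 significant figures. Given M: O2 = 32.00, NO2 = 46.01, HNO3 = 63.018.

Pure O2 = 211.1 × 0.7111 = 150.11 g.
n(O2) = 150.11 / 32.00 = 4.6910 mol.
Step 1 (O2:NO2 = 1:2): theoretical n(NO2) = 9.3821 mol; at 63.70% yield, n(NO2) = 5.9764 mol.
Step 2 (NO2:HNO3 = 3:2): theoretical n(HNO3) = 3.9843 mol, so theoretical mass = 3.9843 × 63.018 = 251.08 g.
At 84.07% yield, actual mass of HNO3 = 251.08 × 0.8407 = 211.08 g.

211.1 g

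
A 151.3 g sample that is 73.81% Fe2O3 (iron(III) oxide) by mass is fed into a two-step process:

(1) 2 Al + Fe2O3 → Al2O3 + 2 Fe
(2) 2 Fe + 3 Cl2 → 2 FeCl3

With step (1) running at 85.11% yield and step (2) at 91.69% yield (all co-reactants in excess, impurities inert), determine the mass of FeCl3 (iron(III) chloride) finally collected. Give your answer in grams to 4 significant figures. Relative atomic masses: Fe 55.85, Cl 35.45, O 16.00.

Pure Fe2O3 = 151.3 × 0.7381 = 111.67 g.
M(Fe2O3) = 2(55.85) + 3(16.00) = 159.70 g/mol.
M(FeCl3) = 55.85 + 3(35.45) = 162.20 g/mol.
n(Fe2O3) = 111.67 / 159.70 = 0.69928 mol.
Step 1 (Fe2O3:Fe = 1:2): theoretical n(Fe) = 1.3986 mol; at 85.11% yield, n(Fe) = 1.1903 mol.
Step 2 (Fe:FeCl3 = 2:2): theoretical n(FeCl3) = 1.1903 mol, so theoretical mass = 1.1903 × 162.20 = 193.07 g.
At 91.69% yield, actual mass of FeCl3 = 193.07 × 0.9169 = 177.02 g.

177.0 g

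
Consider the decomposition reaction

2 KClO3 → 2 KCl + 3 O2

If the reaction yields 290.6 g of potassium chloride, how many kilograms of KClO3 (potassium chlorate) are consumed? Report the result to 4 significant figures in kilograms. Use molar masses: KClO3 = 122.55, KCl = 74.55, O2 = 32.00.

0.4777 kg

n(KCl) = 290.60 g / 74.55 g/mol = 3.8981 mol.
From the equation the KCl:KClO3 mole ratio is 2:2, so n(KClO3) = 3.8981 × 2/2 = 3.8981 mol.
Mass of KClO3 = 3.8981 mol × 122.55 g/mol = 477.71 g.
Converting to kg: 477.71 g = 0.4777 kg.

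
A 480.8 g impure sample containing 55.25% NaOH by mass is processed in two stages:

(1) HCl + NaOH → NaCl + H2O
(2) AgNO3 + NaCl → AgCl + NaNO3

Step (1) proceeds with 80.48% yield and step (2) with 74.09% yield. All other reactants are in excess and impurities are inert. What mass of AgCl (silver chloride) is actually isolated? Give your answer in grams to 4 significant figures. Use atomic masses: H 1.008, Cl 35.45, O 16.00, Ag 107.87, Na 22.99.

Pure NaOH = 480.8 × 0.5525 = 265.64 g.
M(NaOH) = 22.99 + 16.00 + 1.008 = 39.998 g/mol.
M(AgCl) = 107.87 + 35.45 = 143.32 g/mol.
n(NaOH) = 265.64 / 39.998 = 6.6414 mol.
Step 1 (NaOH:NaCl = 1:1): theoretical n(NaCl) = 6.6414 mol; at 80.48% yield, n(NaCl) = 5.3450 mol.
Step 2 (NaCl:AgCl = 1:1): theoretical n(AgCl) = 5.3450 mol, so theoretical mass = 5.3450 × 143.32 = 766.04 g.
At 74.09% yield, actual mass of AgCl = 766.04 × 0.7409 = 567.56 g.

567.6 g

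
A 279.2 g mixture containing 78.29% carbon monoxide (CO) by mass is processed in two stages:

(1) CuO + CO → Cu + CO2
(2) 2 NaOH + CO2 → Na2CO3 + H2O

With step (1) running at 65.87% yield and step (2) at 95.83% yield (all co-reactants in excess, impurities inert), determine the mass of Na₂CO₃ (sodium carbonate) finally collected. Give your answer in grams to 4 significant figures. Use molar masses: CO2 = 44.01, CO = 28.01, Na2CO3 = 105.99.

Pure CO = 279.2 × 0.7829 = 218.59 g.
n(CO) = 218.59 / 28.01 = 7.8038 mol.
Step 1 (CO:CO2 = 1:1): theoretical n(CO2) = 7.8038 mol; at 65.87% yield, n(CO2) = 5.1404 mol.
Step 2 (CO2:Na2CO3 = 1:1): theoretical n(Na2CO3) = 5.1404 mol, so theoretical mass = 5.1404 × 105.99 = 544.83 g.
At 95.83% yield, actual mass of Na2CO3 = 544.83 × 0.9583 = 522.11 g.

522.1 g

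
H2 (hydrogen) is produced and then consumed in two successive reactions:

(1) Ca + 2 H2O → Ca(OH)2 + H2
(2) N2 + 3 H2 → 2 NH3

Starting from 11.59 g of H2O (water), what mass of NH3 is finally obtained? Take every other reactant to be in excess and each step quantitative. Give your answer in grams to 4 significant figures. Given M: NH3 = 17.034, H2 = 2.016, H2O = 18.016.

3.653 g

n(H2O) = 11.590 / 18.016 = 0.64332 mol.
Step 1 gives a 2:1 ratio of H2O to H2, so n(H2) = 0.32166 mol.
In step 2 the H2:NH3 ratio is 3:2, so n(NH3) = 0.21444 mol.
Mass of NH3 = 0.21444 × 17.034 = 3.6528 g.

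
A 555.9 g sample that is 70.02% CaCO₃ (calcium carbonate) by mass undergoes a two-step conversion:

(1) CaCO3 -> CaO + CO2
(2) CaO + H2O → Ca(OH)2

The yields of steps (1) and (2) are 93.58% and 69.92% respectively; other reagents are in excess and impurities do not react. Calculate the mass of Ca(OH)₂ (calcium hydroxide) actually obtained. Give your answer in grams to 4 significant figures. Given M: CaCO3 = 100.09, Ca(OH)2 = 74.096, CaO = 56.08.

188.5 g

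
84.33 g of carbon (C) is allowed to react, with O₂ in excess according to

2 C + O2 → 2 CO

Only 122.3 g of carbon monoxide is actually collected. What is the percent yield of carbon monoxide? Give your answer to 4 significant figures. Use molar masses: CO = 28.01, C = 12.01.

n(C) = 84.330 g / 12.01 g/mol = 7.0216 mol.
From the equation the C:CO mole ratio is 2:2, so n(CO) = 7.0216 × 2/2 = 7.0216 mol.
Mass of CO = 7.0216 mol × 28.01 g/mol = 196.68 g.
This is the theoretical yield. Percent yield = 122.3 g / 196.68 g × 100% = 62.183%.

62.18 %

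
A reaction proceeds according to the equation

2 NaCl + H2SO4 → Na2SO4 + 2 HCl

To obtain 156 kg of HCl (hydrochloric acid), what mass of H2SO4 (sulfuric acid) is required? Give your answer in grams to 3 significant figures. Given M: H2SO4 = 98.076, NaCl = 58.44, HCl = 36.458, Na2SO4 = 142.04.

Convert: 156 kg = 156000 g.
n(HCl) = 156000 g / 36.458 g/mol = 4279 mol.
From the equation the HCl:H2SO4 mole ratio is 2:1, so n(H2SO4) = 4279 × 1/2 = 2139 mol.
Mass of H2SO4 = 2139 mol × 98.076 g/mol = 209800 g.

210000 g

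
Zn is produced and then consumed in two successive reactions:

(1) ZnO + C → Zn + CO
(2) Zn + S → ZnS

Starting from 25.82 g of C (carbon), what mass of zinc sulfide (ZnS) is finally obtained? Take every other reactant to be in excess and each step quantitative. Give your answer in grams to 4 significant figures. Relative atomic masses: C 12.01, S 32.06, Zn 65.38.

M(C) = 12.01 g/mol.
M(ZnS) = 65.38 + 32.06 = 97.44 g/mol.
n(C) = 25.820 / 12.01 = 2.1499 mol.
Step 1 gives a 1:1 ratio of C to Zn, so n(Zn) = 2.1499 mol.
In step 2 the Zn:ZnS ratio is 1:1, so n(ZnS) = 2.1499 mol.
Mass of ZnS = 2.1499 × 97.44 = 209.48 g.

209.5 g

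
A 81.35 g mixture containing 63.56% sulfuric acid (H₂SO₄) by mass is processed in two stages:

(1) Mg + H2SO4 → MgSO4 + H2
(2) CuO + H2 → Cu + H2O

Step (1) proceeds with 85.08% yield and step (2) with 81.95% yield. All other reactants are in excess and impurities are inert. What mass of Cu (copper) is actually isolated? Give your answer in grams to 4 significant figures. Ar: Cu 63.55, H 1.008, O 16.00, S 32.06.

Pure H2SO4 = 81.35 × 0.6356 = 51.706 g.
M(H2SO4) = 2(1.008) + 32.06 + 4(16.00) = 98.076 g/mol.
M(Cu) = 63.55 g/mol.
n(H2SO4) = 51.706 / 98.076 = 0.52720 mol.
Step 1 (H2SO4:H2 = 1:1): theoretical n(H2) = 0.52720 mol; at 85.08% yield, n(H2) = 0.44855 mol.
Step 2 (H2:Cu = 1:1): theoretical n(Cu) = 0.44855 mol, so theoretical mass = 0.44855 × 63.55 = 28.505 g.
At 81.95% yield, actual mass of Cu = 28.505 × 0.8195 = 23.360 g.

23.36 g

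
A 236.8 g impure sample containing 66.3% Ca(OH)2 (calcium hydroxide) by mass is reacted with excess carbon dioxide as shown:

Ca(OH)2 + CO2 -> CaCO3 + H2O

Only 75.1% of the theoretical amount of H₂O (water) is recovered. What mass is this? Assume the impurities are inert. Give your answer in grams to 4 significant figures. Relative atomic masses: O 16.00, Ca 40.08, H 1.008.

28.67 g

Pure Ca(OH)2 available = 236.8 g × 0.663 = 157.00 g.
M(Ca(OH)2) = 40.08 + 2(16.00) + 2(1.008) = 74.096 g/mol.
M(H2O) = 2(1.008) + 16.00 = 18.016 g/mol.
n(Ca(OH)2) = 157.00 g / 74.096 g/mol = 2.1189 mol.
From the equation the Ca(OH)2:H2O mole ratio is 1:1, so n(H2O) = 2.1189 × 1/1 = 2.1189 mol.
Mass of H2O = 2.1189 mol × 18.016 g/mol = 38.173 g.
Actual mass collected = 38.173 g × 0.751 = 28.668 g.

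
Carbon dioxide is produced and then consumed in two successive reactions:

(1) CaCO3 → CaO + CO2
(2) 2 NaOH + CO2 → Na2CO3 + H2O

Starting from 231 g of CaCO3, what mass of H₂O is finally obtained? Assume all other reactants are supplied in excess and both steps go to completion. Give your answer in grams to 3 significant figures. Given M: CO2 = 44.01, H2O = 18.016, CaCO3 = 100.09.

n(CaCO3) = 231.0 / 100.09 = 2.308 mol.
Step 1 gives a 1:1 ratio of CaCO3 to CO2, so n(CO2) = 2.308 mol.
In step 2 the CO2:H2O ratio is 1:1, so n(H2O) = 2.308 mol.
Mass of H2O = 2.308 × 18.016 = 41.58 g.

41.6 g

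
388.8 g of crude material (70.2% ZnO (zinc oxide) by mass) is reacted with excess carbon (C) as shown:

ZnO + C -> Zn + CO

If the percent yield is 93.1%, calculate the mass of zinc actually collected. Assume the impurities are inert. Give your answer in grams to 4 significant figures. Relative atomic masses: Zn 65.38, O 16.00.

Pure ZnO available = 388.8 g × 0.702 = 272.94 g.
M(ZnO) = 65.38 + 16.00 = 81.38 g/mol.
M(Zn) = 65.38 g/mol.
n(ZnO) = 272.94 g / 81.38 g/mol = 3.3539 mol.
From the equation the ZnO:Zn mole ratio is 1:1, so n(Zn) = 3.3539 × 1/1 = 3.3539 mol.
Mass of Zn = 3.3539 mol × 65.38 g/mol = 219.28 g.
Actual mass collected = 219.28 g × 0.931 = 204.15 g.

204.1 g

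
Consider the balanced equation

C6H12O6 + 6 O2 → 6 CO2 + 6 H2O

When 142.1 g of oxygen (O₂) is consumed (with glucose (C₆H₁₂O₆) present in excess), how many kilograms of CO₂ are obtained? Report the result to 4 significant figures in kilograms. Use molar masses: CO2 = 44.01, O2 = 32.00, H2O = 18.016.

0.1954 kg

n(O2) = 142.10 g / 32.00 g/mol = 4.4406 mol.
From the equation the O2:CO2 mole ratio is 6:6, so n(CO2) = 4.4406 × 6/6 = 4.4406 mol.
Mass of CO2 = 4.4406 mol × 44.01 g/mol = 195.43 g.
Converting to kg: 195.43 g = 0.1954 kg.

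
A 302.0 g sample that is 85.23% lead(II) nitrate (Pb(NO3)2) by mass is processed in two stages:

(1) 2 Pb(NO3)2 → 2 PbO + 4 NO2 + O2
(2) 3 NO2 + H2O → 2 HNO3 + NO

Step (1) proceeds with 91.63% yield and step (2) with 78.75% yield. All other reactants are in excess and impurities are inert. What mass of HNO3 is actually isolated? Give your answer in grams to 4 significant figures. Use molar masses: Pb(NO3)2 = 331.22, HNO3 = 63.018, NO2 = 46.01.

47.12 g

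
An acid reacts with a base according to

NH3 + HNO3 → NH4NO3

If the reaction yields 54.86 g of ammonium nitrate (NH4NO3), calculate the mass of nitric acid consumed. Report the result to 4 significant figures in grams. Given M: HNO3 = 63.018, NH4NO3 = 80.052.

43.19 g

n(NH4NO3) = 54.860 g / 80.052 g/mol = 0.68530 mol.
From the equation the NH4NO3:HNO3 mole ratio is 1:1, so n(HNO3) = 0.68530 × 1/1 = 0.68530 mol.
Mass of HNO3 = 0.68530 mol × 63.018 g/mol = 43.187 g.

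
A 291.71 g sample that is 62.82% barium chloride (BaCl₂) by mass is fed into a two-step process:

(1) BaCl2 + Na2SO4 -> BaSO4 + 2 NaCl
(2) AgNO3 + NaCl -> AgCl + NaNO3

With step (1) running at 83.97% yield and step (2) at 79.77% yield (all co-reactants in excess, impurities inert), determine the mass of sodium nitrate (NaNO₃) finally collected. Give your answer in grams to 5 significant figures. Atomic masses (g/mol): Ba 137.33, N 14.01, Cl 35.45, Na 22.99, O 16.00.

100.21 g

Pure BaCl2 = 291.71 × 0.6282 = 183.252 g.
M(BaCl2) = 137.33 + 2(35.45) = 208.23 g/mol.
M(NaNO3) = 22.99 + 14.01 + 3(16.00) = 85.00 g/mol.
n(BaCl2) = 183.252 / 208.23 = 0.880047 mol.
Step 1 (BaCl2:NaCl = 1:2): theoretical n(NaCl) = 1.76009 mol; at 83.97% yield, n(NaCl) = 1.47795 mol.
Step 2 (NaCl:NaNO3 = 1:1): theoretical n(NaNO3) = 1.47795 mol, so theoretical mass = 1.47795 × 85.00 = 125.626 g.
At 79.77% yield, actual mass of NaNO3 = 125.626 × 0.7977 = 100.212 g.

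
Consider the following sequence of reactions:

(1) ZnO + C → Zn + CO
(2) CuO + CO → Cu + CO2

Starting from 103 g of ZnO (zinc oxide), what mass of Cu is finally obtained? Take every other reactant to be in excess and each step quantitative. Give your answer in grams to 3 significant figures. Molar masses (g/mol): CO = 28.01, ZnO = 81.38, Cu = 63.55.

80.4 g

n(ZnO) = 103.0 / 81.38 = 1.266 mol.
Step 1 gives a 1:1 ratio of ZnO to CO, so n(CO) = 1.266 mol.
In step 2 the CO:Cu ratio is 1:1, so n(Cu) = 1.266 mol.
Mass of Cu = 1.266 × 63.55 = 80.43 g.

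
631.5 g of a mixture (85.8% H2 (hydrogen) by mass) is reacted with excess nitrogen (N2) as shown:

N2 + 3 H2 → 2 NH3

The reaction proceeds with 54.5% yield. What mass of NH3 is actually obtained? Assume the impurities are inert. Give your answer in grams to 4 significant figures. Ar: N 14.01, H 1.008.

Pure H2 available = 631.5 g × 0.858 = 541.83 g.
M(H2) = 2(1.008) = 2.016 g/mol.
M(NH3) = 14.01 + 3(1.008) = 17.034 g/mol.
n(H2) = 541.83 g / 2.016 g/mol = 268.76 mol.
From the equation the H2:NH3 mole ratio is 3:2, so n(NH3) = 268.76 × 2/3 = 179.18 mol.
Mass of NH3 = 179.18 mol × 17.034 g/mol = 3052.1 g.
Actual mass collected = 3052.1 g × 0.545 = 1663.4 g.

1663 g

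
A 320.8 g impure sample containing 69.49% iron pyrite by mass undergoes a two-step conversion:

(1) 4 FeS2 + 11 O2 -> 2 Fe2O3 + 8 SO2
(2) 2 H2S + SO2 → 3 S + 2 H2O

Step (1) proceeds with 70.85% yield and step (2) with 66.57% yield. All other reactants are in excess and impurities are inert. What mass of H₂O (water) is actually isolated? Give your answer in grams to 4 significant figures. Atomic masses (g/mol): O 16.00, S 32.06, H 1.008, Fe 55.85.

63.16 g

Pure FeS2 = 320.8 × 0.6949 = 222.92 g.
M(FeS2) = 55.85 + 2(32.06) = 119.97 g/mol.
M(H2O) = 2(1.008) + 16.00 = 18.016 g/mol.
n(FeS2) = 222.92 / 119.97 = 1.8582 mol.
Step 1 (FeS2:SO2 = 4:8): theoretical n(SO2) = 3.7163 mol; at 70.85% yield, n(SO2) = 2.6330 mol.
Step 2 (SO2:H2O = 1:2): theoretical n(H2O) = 5.2660 mol, so theoretical mass = 5.2660 × 18.016 = 94.873 g.
At 66.57% yield, actual mass of H2O = 94.873 × 0.6657 = 63.157 g.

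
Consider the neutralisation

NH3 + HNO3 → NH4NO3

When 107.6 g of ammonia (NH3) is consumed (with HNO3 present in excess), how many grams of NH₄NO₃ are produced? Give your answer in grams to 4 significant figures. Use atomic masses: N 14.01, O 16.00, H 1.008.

M(NH3) = 14.01 + 3(1.008) = 17.034 g/mol.
M(NH4NO3) = 2(14.01) + 4(1.008) + 3(16.00) = 80.052 g/mol.
n(NH3) = 107.60 g / 17.034 g/mol = 6.3168 mol.
From the equation the NH3:NH4NO3 mole ratio is 1:1, so n(NH4NO3) = 6.3168 × 1/1 = 6.3168 mol.
Mass of NH4NO3 = 6.3168 mol × 80.052 g/mol = 505.67 g.

505.7 g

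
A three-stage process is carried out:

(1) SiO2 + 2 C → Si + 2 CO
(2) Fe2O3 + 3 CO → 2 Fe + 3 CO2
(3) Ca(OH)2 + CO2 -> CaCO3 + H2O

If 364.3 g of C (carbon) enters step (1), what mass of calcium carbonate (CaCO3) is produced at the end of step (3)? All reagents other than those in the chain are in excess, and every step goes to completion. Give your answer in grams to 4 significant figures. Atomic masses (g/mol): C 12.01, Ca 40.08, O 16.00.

3036 g

M(C) = 12.01 g/mol.
M(CaCO3) = 40.08 + 12.01 + 3(16.00) = 100.09 g/mol.
n(C) = 364.3 / 12.01 = 30.333 mol.
Reaction (1): C→CO ratio 2:2 ⇒ n(CO) = 30.333 mol.
Reaction (2): CO→CO2 ratio 3:3 ⇒ n(CO2) = 30.333 mol.
Reaction (3): CO2→CaCO3 ratio 1:1 ⇒ n(CaCO3) = 30.333 mol.
Mass of CaCO3 = 30.333 × 100.09 = 3036.0 g.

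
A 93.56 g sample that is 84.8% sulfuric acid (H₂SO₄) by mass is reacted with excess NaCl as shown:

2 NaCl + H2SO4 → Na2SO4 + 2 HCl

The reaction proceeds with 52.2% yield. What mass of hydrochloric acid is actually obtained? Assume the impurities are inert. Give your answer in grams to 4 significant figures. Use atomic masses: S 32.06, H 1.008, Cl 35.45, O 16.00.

30.79 g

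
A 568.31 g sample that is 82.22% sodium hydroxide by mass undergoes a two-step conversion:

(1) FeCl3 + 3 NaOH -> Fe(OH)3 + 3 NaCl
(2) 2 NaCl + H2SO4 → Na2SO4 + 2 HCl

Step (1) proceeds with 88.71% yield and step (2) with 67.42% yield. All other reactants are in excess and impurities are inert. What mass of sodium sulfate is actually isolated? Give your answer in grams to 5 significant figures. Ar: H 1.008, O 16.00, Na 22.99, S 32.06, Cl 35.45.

496.21 g

Pure NaOH = 568.31 × 0.8222 = 467.264 g.
M(NaOH) = 22.99 + 16.00 + 1.008 = 39.998 g/mol.
M(Na2SO4) = 2(22.99) + 32.06 + 4(16.00) = 142.04 g/mol.
n(NaOH) = 467.264 / 39.998 = 11.6822 mol.
Step 1 (NaOH:NaCl = 3:3): theoretical n(NaCl) = 11.6822 mol; at 88.71% yield, n(NaCl) = 10.3633 mol.
Step 2 (NaCl:Na2SO4 = 2:1): theoretical n(Na2SO4) = 5.18164 mol, so theoretical mass = 5.18164 × 142.04 = 736.000 g.
At 67.42% yield, actual mass of Na2SO4 = 736.000 × 0.6742 = 496.211 g.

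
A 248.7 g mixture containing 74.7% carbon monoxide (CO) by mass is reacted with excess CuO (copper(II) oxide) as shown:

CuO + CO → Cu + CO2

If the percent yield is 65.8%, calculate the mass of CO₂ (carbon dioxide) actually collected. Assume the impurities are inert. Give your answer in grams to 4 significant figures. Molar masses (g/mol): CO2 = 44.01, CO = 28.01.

192.1 g

Pure CO available = 248.7 g × 0.747 = 185.78 g.
n(CO) = 185.78 g / 28.01 g/mol = 6.6326 mol.
From the equation the CO:CO2 mole ratio is 1:1, so n(CO2) = 6.6326 × 1/1 = 6.6326 mol.
Mass of CO2 = 6.6326 mol × 44.01 g/mol = 291.90 g.
Actual mass collected = 291.90 g × 0.658 = 192.07 g.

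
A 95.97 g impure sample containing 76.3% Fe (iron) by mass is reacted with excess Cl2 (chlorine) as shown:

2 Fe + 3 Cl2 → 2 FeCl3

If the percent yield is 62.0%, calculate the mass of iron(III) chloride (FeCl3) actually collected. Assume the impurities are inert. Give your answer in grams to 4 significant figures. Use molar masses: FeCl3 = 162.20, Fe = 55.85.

Pure Fe available = 95.97 g × 0.763 = 73.225 g.
n(Fe) = 73.225 g / 55.85 g/mol = 1.3111 mol.
From the equation the Fe:FeCl3 mole ratio is 2:2, so n(FeCl3) = 1.3111 × 2/2 = 1.3111 mol.
Mass of FeCl3 = 1.3111 mol × 162.20 g/mol = 212.66 g.
Actual mass collected = 212.66 g × 0.620 = 131.85 g.

131.8 g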